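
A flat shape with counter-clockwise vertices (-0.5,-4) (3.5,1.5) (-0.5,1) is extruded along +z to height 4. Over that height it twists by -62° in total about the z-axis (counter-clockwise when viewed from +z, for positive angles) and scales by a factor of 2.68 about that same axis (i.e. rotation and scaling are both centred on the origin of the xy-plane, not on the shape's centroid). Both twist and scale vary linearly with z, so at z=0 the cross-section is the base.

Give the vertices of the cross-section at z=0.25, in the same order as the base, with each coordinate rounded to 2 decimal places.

Cross-section at z=0.25: (-0.85,-4.37) (3.97,1.39) (-0.48,1.14)

t = z/height = 0.25/4 = 0.0625
s = 1 + (scale-1)·z/height = 1 + (2.68-1)·0.25/4 = 1.105000
θ = twist·z/height = -62°·0.25/4 = -3.8750° = -0.067632 rad
cos θ = 0.997714, sin θ = -0.067580 (intermediates below are computed at full precision and shown rounded to 5 d.p.)
v1: (-0.5,-4) → rotate → (-0.76918,-3.95707) → ×s → (-0.84994,-4.37256) → (-0.85,-4.37)
v2: (3.5,1.5) → rotate → (3.59337,1.26004) → ×s → (3.97067,1.39235) → (3.97,1.39)
v3: (-0.5,1) → rotate → (-0.43128,1.03150) → ×s → (-0.47656,1.13981) → (-0.48,1.14)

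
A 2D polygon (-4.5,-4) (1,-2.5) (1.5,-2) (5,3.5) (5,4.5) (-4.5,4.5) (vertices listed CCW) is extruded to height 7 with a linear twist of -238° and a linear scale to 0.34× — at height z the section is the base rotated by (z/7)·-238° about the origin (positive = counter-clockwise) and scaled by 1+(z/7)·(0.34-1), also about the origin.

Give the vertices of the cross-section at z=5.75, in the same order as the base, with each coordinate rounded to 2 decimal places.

Cross-section at z=5.75: (2.47,1.21) (-0.14,1.23) (-0.42,1.07) (-2.63,-0.93) (-2.76,-1.37) (1.43,-2.54)

t = z/height = 5.75/7 = 0.821429
s = 1 + (scale-1)·z/height = 1 + (0.34-1)·5.75/7 = 0.457857
θ = twist·z/height = -238°·5.75/7 = -195.5000° = -3.412119 rad
cos θ = -0.963630, sin θ = 0.267238 (intermediates below are computed at full precision and shown rounded to 5 d.p.)
v1: (-4.5,-4) → rotate → (5.40529,2.65195) → ×s → (2.47485,1.21421) → (2.47,1.21)
v2: (1,-2.5) → rotate → (-0.29553,2.67631) → ×s → (-0.13531,1.22537) → (-0.14,1.23)
v3: (1.5,-2) → rotate → (-0.91097,2.32812) → ×s → (-0.41709,1.06595) → (-0.42,1.07)
v4: (5,3.5) → rotate → (-5.75349,-2.03651) → ×s → (-2.63427,-0.93243) → (-2.63,-0.93)
v5: (5,4.5) → rotate → (-6.02072,-3.00015) → ×s → (-2.75663,-1.37364) → (-2.76,-1.37)
v6: (-4.5,4.5) → rotate → (3.13376,-5.53891) → ×s → (1.43482,-2.53603) → (1.43,-2.54)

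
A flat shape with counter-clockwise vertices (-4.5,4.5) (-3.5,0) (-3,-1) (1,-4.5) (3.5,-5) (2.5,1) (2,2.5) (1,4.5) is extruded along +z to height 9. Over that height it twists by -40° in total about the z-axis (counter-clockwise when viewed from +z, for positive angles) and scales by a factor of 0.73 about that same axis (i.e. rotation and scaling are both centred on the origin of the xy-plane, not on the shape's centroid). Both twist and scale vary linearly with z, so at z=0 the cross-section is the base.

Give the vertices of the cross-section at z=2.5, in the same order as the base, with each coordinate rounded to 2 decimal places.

Cross-section at z=2.5: (-3.28,4.89) (-3.18,0.62) (-2.90,-0.37) (0.11,-4.26) (2.29,-5.16) (2.45,0.46) (2.26,1.91) (1.71,3.91)

t = z/height = 2.5/9 = 0.277778
s = 1 + (scale-1)·z/height = 1 + (0.73-1)·2.5/9 = 0.925000
θ = twist·z/height = -40°·2.5/9 = -11.1111° = -0.193925 rad
cos θ = 0.981255, sin θ = -0.192712 (intermediates below are computed at full precision and shown rounded to 5 d.p.)
v1: (-4.5,4.5) → rotate → (-3.54844,5.28285) → ×s → (-3.28231,4.88664) → (-3.28,4.89)
v2: (-3.5,0) → rotate → (-3.43439,0.67449) → ×s → (-3.17681,0.62391) → (-3.18,0.62)
v3: (-3,-1) → rotate → (-3.13648,-0.40312) → ×s → (-2.90124,-0.37288) → (-2.90,-0.37)
v4: (1,-4.5) → rotate → (0.11405,-4.60836) → ×s → (0.10550,-4.26273) → (0.11,-4.26)
v5: (3.5,-5) → rotate → (2.47083,-5.58077) → ×s → (2.28552,-5.16221) → (2.29,-5.16)
v6: (2.5,1) → rotate → (2.64585,0.49947) → ×s → (2.44741,0.46201) → (2.45,0.46)
v7: (2,2.5) → rotate → (2.44429,2.06771) → ×s → (2.26097,1.91264) → (2.26,1.91)
v8: (1,4.5) → rotate → (1.84846,4.22294) → ×s → (1.70983,3.90622) → (1.71,3.91)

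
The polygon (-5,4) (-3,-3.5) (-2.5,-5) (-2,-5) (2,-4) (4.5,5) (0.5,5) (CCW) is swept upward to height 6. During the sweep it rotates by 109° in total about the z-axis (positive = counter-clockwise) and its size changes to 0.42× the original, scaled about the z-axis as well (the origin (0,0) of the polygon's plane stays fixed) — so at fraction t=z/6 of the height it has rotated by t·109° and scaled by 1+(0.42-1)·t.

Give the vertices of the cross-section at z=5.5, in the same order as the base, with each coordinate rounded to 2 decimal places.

t = z/height = 5.5/6 = 0.916667
s = 1 + (scale-1)·z/height = 1 + (0.42-1)·5.5/6 = 0.468333
θ = twist·z/height = 109°·5.5/6 = 99.9167° = 1.743875 rad
cos θ = -0.172216, sin θ = 0.985059 (intermediates below are computed at full precision and shown rounded to 5 d.p.)
v1: (-5,4) → rotate → (-3.07916,-5.61416) → ×s → (-1.44207,-2.62930) → (-1.44,-2.63)
v2: (-3,-3.5) → rotate → (3.96435,-2.35242) → ×s → (1.85664,-1.10172) → (1.86,-1.10)
v3: (-2.5,-5) → rotate → (5.35584,-1.60157) → ×s → (2.50832,-0.75007) → (2.51,-0.75)
v4: (-2,-5) → rotate → (5.26973,-1.10904) → ×s → (2.46799,-0.51940) → (2.47,-0.52)
v5: (2,-4) → rotate → (3.59581,2.65898) → ×s → (1.68404,1.24529) → (1.68,1.25)
v6: (4.5,5) → rotate → (-5.70027,3.57169) → ×s → (-2.66962,1.67274) → (-2.67,1.67)
v7: (0.5,5) → rotate → (-5.01140,-0.36855) → ×s → (-2.34701,-0.17260) → (-2.35,-0.17)

Cross-section at z=5.5: (-1.44,-2.63) (1.86,-1.10) (2.51,-0.75) (2.47,-0.52) (1.68,1.25) (-2.67,1.67) (-2.35,-0.17)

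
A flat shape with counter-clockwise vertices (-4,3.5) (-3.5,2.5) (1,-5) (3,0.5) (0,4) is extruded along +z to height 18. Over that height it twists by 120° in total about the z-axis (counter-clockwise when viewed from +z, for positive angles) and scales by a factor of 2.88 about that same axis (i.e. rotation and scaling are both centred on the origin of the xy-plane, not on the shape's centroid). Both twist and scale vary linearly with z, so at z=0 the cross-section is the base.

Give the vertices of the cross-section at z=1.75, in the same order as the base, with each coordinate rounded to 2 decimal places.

t = z/height = 1.75/18 = 0.0972222
s = 1 + (scale-1)·z/height = 1 + (2.88-1)·1.75/18 = 1.182778
θ = twist·z/height = 120°·1.75/18 = 11.6667° = 0.203622 rad
cos θ = 0.979341, sin θ = 0.202218 (intermediates below are computed at full precision and shown rounded to 5 d.p.)
v1: (-4,3.5) → rotate → (-4.62512,2.61882) → ×s → (-5.47049,3.09748) → (-5.47,3.10)
v2: (-3.5,2.5) → rotate → (-3.93324,1.74059) → ×s → (-4.65214,2.05873) → (-4.65,2.06)
v3: (1,-5) → rotate → (1.99043,-4.69449) → ×s → (2.35423,-5.55253) → (2.35,-5.55)
v4: (3,0.5) → rotate → (2.83691,1.09632) → ×s → (3.35544,1.29671) → (3.36,1.30)
v5: (0,4) → rotate → (-0.80887,3.91736) → ×s → (-0.95671,4.63337) → (-0.96,4.63)

Cross-section at z=1.75: (-5.47,3.10) (-4.65,2.06) (2.35,-5.55) (3.36,1.30) (-0.96,4.63)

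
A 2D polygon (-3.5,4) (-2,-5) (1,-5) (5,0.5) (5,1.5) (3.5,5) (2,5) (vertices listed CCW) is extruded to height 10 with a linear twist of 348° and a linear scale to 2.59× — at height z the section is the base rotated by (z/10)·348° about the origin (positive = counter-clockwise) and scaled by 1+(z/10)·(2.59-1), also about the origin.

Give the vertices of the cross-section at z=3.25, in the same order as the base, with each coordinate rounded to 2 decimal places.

t = z/height = 3.25/10 = 0.325
s = 1 + (scale-1)·z/height = 1 + (2.59-1)·3.25/10 = 1.516750
θ = twist·z/height = 348°·3.25/10 = 113.1000° = 1.973967 rad
cos θ = -0.392337, sin θ = 0.919821 (intermediates below are computed at full precision and shown rounded to 5 d.p.)
v1: (-3.5,4) → rotate → (-2.30611,-4.78872) → ×s → (-3.49779,-7.26330) → (-3.50,-7.26)
v2: (-2,-5) → rotate → (5.38378,0.12204) → ×s → (8.16585,0.18511) → (8.17,0.19)
v3: (1,-5) → rotate → (4.20677,2.88151) → ×s → (6.38062,4.37053) → (6.38,4.37)
v4: (5,0.5) → rotate → (-2.42160,4.40294) → ×s → (-3.67296,6.67816) → (-3.67,6.68)
v5: (5,1.5) → rotate → (-3.34142,4.01060) → ×s → (-5.06810,6.08308) → (-5.07,6.08)
v6: (3.5,5) → rotate → (-5.97229,1.25769) → ×s → (-9.05847,1.90760) → (-9.06,1.91)
v7: (2,5) → rotate → (-5.38378,-0.12204) → ×s → (-8.16585,-0.18511) → (-8.17,-0.19)

Cross-section at z=3.25: (-3.50,-7.26) (8.17,0.19) (6.38,4.37) (-3.67,6.68) (-5.07,6.08) (-9.06,1.91) (-8.17,-0.19)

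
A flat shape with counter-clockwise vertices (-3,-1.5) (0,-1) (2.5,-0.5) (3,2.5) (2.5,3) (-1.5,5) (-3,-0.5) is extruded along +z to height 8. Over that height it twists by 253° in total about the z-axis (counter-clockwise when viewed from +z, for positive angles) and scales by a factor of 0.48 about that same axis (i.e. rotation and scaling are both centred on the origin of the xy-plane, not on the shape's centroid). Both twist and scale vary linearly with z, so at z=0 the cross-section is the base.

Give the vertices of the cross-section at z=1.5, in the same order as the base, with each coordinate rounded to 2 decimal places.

t = z/height = 1.5/8 = 0.1875
s = 1 + (scale-1)·z/height = 1 + (0.48-1)·1.5/8 = 0.902500
θ = twist·z/height = 253°·1.5/8 = 47.4375° = 0.827941 rad
cos θ = 0.676394, sin θ = 0.736540 (intermediates below are computed at full precision and shown rounded to 5 d.p.)
v1: (-3,-1.5) → rotate → (-0.92437,-3.22421) → ×s → (-0.83425,-2.90985) → (-0.83,-2.91)
v2: (0,-1) → rotate → (0.73654,-0.67639) → ×s → (0.66473,-0.61045) → (0.66,-0.61)
v3: (2.5,-0.5) → rotate → (2.05926,1.50315) → ×s → (1.85848,1.35660) → (1.86,1.36)
v4: (3,2.5) → rotate → (0.18783,3.90060) → ×s → (0.16952,3.52030) → (0.17,3.52)
v5: (2.5,3) → rotate → (-0.51863,3.87053) → ×s → (-0.46807,3.49316) → (-0.47,3.49)
v6: (-1.5,5) → rotate → (-4.69729,2.27716) → ×s → (-4.23930,2.05514) → (-4.24,2.06)
v7: (-3,-0.5) → rotate → (-1.66091,-2.54782) → ×s → (-1.49897,-2.29940) → (-1.50,-2.30)

Cross-section at z=1.5: (-0.83,-2.91) (0.66,-0.61) (1.86,1.36) (0.17,3.52) (-0.47,3.49) (-4.24,2.06) (-1.50,-2.30)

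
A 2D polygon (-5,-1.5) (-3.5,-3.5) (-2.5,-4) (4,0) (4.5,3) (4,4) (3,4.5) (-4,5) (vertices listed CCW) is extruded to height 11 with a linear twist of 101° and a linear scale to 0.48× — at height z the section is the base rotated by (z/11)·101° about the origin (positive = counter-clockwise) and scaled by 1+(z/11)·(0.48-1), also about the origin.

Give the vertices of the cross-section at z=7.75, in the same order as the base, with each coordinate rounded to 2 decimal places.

t = z/height = 7.75/11 = 0.704545
s = 1 + (scale-1)·z/height = 1 + (0.48-1)·7.75/11 = 0.633636
θ = twist·z/height = 101°·7.75/11 = 71.1591° = 1.241960 rad
cos θ = 0.322942, sin θ = 0.946419 (intermediates below are computed at full precision and shown rounded to 5 d.p.)
v1: (-5,-1.5) → rotate → (-0.19508,-5.21651) → ×s → (-0.12361,-3.30537) → (-0.12,-3.31)
v2: (-3.5,-3.5) → rotate → (2.18217,-4.44276) → ×s → (1.38270,-2.81510) → (1.38,-2.82)
v3: (-2.5,-4) → rotate → (2.97832,-3.65781) → ×s → (1.88717,-2.31772) → (1.89,-2.32)
v4: (4,0) → rotate → (1.29177,3.78568) → ×s → (0.81851,2.39874) → (0.82,2.40)
v5: (4.5,3) → rotate → (-1.38602,5.22771) → ×s → (-0.87823,3.31247) → (-0.88,3.31)
v6: (4,4) → rotate → (-2.49391,5.07744) → ×s → (-1.58023,3.21725) → (-1.58,3.22)
v7: (3,4.5) → rotate → (-3.29006,4.29249) → ×s → (-2.08470,2.71988) → (-2.08,2.72)
v8: (-4,5) → rotate → (-6.02386,-2.17097) → ×s → (-3.81694,-1.37560) → (-3.82,-1.38)

Cross-section at z=7.75: (-0.12,-3.31) (1.38,-2.82) (1.89,-2.32) (0.82,2.40) (-0.88,3.31) (-1.58,3.22) (-2.08,2.72) (-3.82,-1.38)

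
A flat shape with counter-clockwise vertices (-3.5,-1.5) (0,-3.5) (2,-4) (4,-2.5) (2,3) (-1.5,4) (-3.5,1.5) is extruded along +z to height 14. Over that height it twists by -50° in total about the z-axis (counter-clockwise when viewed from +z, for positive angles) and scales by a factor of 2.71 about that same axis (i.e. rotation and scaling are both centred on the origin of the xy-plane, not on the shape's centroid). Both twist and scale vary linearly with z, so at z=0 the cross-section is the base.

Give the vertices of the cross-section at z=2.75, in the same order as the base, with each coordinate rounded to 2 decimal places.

t = z/height = 2.75/14 = 0.196429
s = 1 + (scale-1)·z/height = 1 + (2.71-1)·2.75/14 = 1.335893
θ = twist·z/height = -50°·2.75/14 = -9.8214° = -0.171416 rad
cos θ = 0.985344, sin θ = -0.170578 (intermediates below are computed at full precision and shown rounded to 5 d.p.)
v1: (-3.5,-1.5) → rotate → (-3.70457,-0.88099) → ×s → (-4.94891,-1.17691) → (-4.95,-1.18)
v2: (0,-3.5) → rotate → (-0.59702,-3.44870) → ×s → (-0.79756,-4.60710) → (-0.80,-4.61)
v3: (2,-4) → rotate → (1.28838,-4.28253) → ×s → (1.72113,-5.72100) → (1.72,-5.72)
v4: (4,-2.5) → rotate → (3.51493,-3.14567) → ×s → (4.69557,-4.20228) → (4.70,-4.20)
v5: (2,3) → rotate → (2.48242,2.61488) → ×s → (3.31625,3.49319) → (3.32,3.49)
v6: (-1.5,4) → rotate → (-0.79570,4.19724) → ×s → (-1.06298,5.60707) → (-1.06,5.61)
v7: (-3.5,1.5) → rotate → (-3.19284,2.07504) → ×s → (-4.26529,2.77203) → (-4.27,2.77)

Cross-section at z=2.75: (-4.95,-1.18) (-0.80,-4.61) (1.72,-5.72) (4.70,-4.20) (3.32,3.49) (-1.06,5.61) (-4.27,2.77)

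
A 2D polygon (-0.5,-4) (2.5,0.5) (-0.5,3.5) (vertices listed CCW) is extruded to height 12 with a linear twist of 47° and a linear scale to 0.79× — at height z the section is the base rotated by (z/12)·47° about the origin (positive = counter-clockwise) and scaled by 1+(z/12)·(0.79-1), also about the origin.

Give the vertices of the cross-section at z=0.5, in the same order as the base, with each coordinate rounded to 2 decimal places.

Cross-section at z=0.5: (-0.36,-3.98) (2.46,0.58) (-0.61,3.45)

t = z/height = 0.5/12 = 0.0416667
s = 1 + (scale-1)·z/height = 1 + (0.79-1)·0.5/12 = 0.991250
θ = twist·z/height = 47°·0.5/12 = 1.9583° = 0.034179 rad
cos θ = 0.999416, sin θ = 0.034173 (intermediates below are computed at full precision and shown rounded to 5 d.p.)
v1: (-0.5,-4) → rotate → (-0.36302,-4.01475) → ×s → (-0.35984,-3.97962) → (-0.36,-3.98)
v2: (2.5,0.5) → rotate → (2.48145,0.58514) → ×s → (2.45974,0.58002) → (2.46,0.58)
v3: (-0.5,3.5) → rotate → (-0.61931,3.48087) → ×s → (-0.61389,3.45041) → (-0.61,3.45)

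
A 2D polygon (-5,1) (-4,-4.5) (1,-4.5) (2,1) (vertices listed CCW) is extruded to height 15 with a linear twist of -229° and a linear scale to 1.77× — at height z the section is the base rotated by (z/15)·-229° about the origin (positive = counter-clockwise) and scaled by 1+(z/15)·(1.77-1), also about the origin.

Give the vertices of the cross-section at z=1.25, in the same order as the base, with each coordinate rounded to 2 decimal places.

t = z/height = 1.25/15 = 0.0833333
s = 1 + (scale-1)·z/height = 1 + (1.77-1)·1.25/15 = 1.064167
θ = twist·z/height = -229°·1.25/15 = -19.0833° = -0.333067 rad
cos θ = 0.945044, sin θ = -0.326943 (intermediates below are computed at full precision and shown rounded to 5 d.p.)
v1: (-5,1) → rotate → (-4.39828,2.57976) → ×s → (-4.68050,2.74529) → (-4.68,2.75)
v2: (-4,-4.5) → rotate → (-5.25142,-2.94493) → ×s → (-5.58839,-3.13389) → (-5.59,-3.13)
v3: (1,-4.5) → rotate → (-0.52620,-4.57964) → ×s → (-0.55996,-4.87350) → (-0.56,-4.87)
v4: (2,1) → rotate → (2.21703,0.29116) → ×s → (2.35929,0.30984) → (2.36,0.31)

Cross-section at z=1.25: (-4.68,2.75) (-5.59,-3.13) (-0.56,-4.87) (2.36,0.31)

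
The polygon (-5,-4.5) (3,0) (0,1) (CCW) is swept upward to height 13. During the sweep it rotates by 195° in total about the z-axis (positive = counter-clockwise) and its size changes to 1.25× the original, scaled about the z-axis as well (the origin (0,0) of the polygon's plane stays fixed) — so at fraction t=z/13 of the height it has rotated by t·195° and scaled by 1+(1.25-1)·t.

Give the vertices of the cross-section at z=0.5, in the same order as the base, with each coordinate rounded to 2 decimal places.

Cross-section at z=0.5: (-4.41,-5.16) (3.00,0.40) (-0.13,1.00)

t = z/height = 0.5/13 = 0.0384615
s = 1 + (scale-1)·z/height = 1 + (1.25-1)·0.5/13 = 1.009615
θ = twist·z/height = 195°·0.5/13 = 7.5000° = 0.130900 rad
cos θ = 0.991445, sin θ = 0.130526 (intermediates below are computed at full precision and shown rounded to 5 d.p.)
v1: (-5,-4.5) → rotate → (-4.36986,-5.11413) → ×s → (-4.41187,-5.16331) → (-4.41,-5.16)
v2: (3,0) → rotate → (2.97433,0.39158) → ×s → (3.00293,0.39534) → (3.00,0.40)
v3: (0,1) → rotate → (-0.13053,0.99144) → ×s → (-0.13178,1.00098) → (-0.13,1.00)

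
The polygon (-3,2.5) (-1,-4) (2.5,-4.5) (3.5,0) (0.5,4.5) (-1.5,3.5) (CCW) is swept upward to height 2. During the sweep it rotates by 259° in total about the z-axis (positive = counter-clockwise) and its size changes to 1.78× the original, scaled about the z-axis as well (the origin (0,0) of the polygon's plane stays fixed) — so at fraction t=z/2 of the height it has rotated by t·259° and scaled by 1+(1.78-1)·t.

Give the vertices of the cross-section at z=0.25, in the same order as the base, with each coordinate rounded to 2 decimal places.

t = z/height = 0.25/2 = 0.125
s = 1 + (scale-1)·z/height = 1 + (1.78-1)·0.25/2 = 1.097500
θ = twist·z/height = 259°·0.25/2 = 32.3750° = 0.565050 rad
cos θ = 0.844562, sin θ = 0.535458 (intermediates below are computed at full precision and shown rounded to 5 d.p.)
v1: (-3,2.5) → rotate → (-3.87233,0.50503) → ×s → (-4.24988,0.55427) → (-4.25,0.55)
v2: (-1,-4) → rotate → (1.29727,-3.91370) → ×s → (1.42376,-4.29529) → (1.42,-4.30)
v3: (2.5,-4.5) → rotate → (4.52097,-2.46188) → ×s → (4.96176,-2.70192) → (4.96,-2.70)
v4: (3.5,0) → rotate → (2.95597,1.87410) → ×s → (3.24417,2.05683) → (3.24,2.06)
v5: (0.5,4.5) → rotate → (-1.98728,4.06826) → ×s → (-2.18104,4.46491) → (-2.18,4.46)
v6: (-1.5,3.5) → rotate → (-3.14095,2.15278) → ×s → (-3.44719,2.36267) → (-3.45,2.36)

Cross-section at z=0.25: (-4.25,0.55) (1.42,-4.30) (4.96,-2.70) (3.24,2.06) (-2.18,4.46) (-3.45,2.36)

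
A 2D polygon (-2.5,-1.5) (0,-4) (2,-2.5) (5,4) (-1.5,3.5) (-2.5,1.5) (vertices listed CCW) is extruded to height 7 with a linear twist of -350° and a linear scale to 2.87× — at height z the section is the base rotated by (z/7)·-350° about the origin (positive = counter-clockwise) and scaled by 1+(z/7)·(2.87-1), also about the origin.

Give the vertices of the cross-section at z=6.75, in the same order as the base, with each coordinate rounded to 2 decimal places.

Cross-section at z=6.75: (-4.87,-6.57) (4.29,-10.36) (7.86,-4.33) (8.66,15.72) (-7.64,7.46) (-8.08,1.20)

t = z/height = 6.75/7 = 0.964286
s = 1 + (scale-1)·z/height = 1 + (2.87-1)·6.75/7 = 2.803214
θ = twist·z/height = -350°·6.75/7 = -337.5000° = -5.890486 rad
cos θ = 0.923880, sin θ = 0.382683 (intermediates below are computed at full precision and shown rounded to 5 d.p.)
v1: (-2.5,-1.5) → rotate → (-1.73567,-2.34253) → ×s → (-4.86547,-6.56661) → (-4.87,-6.57)
v2: (0,-4) → rotate → (1.53073,-3.69552) → ×s → (4.29097,-10.35933) → (4.29,-10.36)
v3: (2,-2.5) → rotate → (2.80447,-1.54433) → ×s → (7.86152,-4.32909) → (7.86,-4.33)
v4: (5,4) → rotate → (3.08866,5.60894) → ×s → (8.65819,15.72305) → (8.66,15.72)
v5: (-1.5,3.5) → rotate → (-2.72521,2.65955) → ×s → (-7.63935,7.45530) → (-7.64,7.46)
v6: (-2.5,1.5) → rotate → (-2.88372,0.42911) → ×s → (-8.08370,1.20289) → (-8.08,1.20)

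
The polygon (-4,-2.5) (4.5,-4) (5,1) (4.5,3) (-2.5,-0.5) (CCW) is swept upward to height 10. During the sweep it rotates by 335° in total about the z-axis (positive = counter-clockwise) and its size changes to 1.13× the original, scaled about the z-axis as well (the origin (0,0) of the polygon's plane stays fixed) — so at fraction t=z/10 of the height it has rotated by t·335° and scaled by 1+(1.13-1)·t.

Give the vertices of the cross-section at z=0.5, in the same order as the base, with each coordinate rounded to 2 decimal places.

t = z/height = 0.5/10 = 0.05
s = 1 + (scale-1)·z/height = 1 + (1.13-1)·0.5/10 = 1.006500
θ = twist·z/height = 335°·0.5/10 = 16.7500° = 0.292343 rad
cos θ = 0.957571, sin θ = 0.288196 (intermediates below are computed at full precision and shown rounded to 5 d.p.)
v1: (-4,-2.5) → rotate → (-3.10979,-3.54671) → ×s → (-3.13001,-3.56977) → (-3.13,-3.57)
v2: (4.5,-4) → rotate → (5.46186,-2.53340) → ×s → (5.49736,-2.54987) → (5.50,-2.55)
v3: (5,1) → rotate → (4.49966,2.39855) → ×s → (4.52891,2.41414) → (4.53,2.41)
v4: (4.5,3) → rotate → (3.44448,4.16960) → ×s → (3.46687,4.19670) → (3.47,4.20)
v5: (-2.5,-0.5) → rotate → (-2.24983,-1.19928) → ×s → (-2.26445,-1.20707) → (-2.26,-1.21)

Cross-section at z=0.5: (-3.13,-3.57) (5.50,-2.55) (4.53,2.41) (3.47,4.20) (-2.26,-1.21)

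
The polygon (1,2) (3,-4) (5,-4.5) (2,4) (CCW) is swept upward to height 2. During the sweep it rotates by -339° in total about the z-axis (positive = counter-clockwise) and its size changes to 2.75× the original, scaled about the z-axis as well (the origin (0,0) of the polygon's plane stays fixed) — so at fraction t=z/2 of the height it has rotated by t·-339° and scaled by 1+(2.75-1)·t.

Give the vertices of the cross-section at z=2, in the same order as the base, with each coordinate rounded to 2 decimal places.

t = z/height = 2/2 = 1
s = 1 + (scale-1)·z/height = 1 + (2.75-1)·2/2 = 2.750000
θ = twist·z/height = -339°·2/2 = -339.0000° = -5.916666 rad
cos θ = 0.933580, sin θ = 0.358368 (intermediates below are computed at full precision and shown rounded to 5 d.p.)
v1: (1,2) → rotate → (0.21684,2.22553) → ×s → (0.59632,6.12020) → (0.60,6.12)
v2: (3,-4) → rotate → (4.23421,-2.65922) → ×s → (11.64409,-7.31285) → (11.64,-7.31)
v3: (5,-4.5) → rotate → (6.28056,-2.40927) → ×s → (17.27153,-6.62550) → (17.27,-6.63)
v4: (2,4) → rotate → (0.43369,4.45106) → ×s → (1.19264,12.24041) → (1.19,12.24)

Cross-section at z=2: (0.60,6.12) (11.64,-7.31) (17.27,-6.63) (1.19,12.24)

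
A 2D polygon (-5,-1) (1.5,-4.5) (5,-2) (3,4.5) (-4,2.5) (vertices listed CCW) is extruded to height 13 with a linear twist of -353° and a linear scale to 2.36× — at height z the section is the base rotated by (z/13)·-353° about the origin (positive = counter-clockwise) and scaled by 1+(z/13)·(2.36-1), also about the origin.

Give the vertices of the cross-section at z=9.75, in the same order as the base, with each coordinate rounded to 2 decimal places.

Cross-section at z=9.75: (2.94,-9.87) (8.77,3.85) (3.10,10.43) (-9.61,5.20) (-4.29,-8.51)

t = z/height = 9.75/13 = 0.75
s = 1 + (scale-1)·z/height = 1 + (2.36-1)·9.75/13 = 2.020000
θ = twist·z/height = -353°·9.75/13 = -264.7500° = -4.620759 rad
cos θ = -0.091502, sin θ = 0.995805 (intermediates below are computed at full precision and shown rounded to 5 d.p.)
v1: (-5,-1) → rotate → (1.45331,-4.88752) → ×s → (2.93569,-9.87280) → (2.94,-9.87)
v2: (1.5,-4.5) → rotate → (4.34387,1.90546) → ×s → (8.77462,3.84904) → (8.77,3.85)
v3: (5,-2) → rotate → (1.53410,5.16203) → ×s → (3.09889,10.42730) → (3.10,10.43)
v4: (3,4.5) → rotate → (-4.75563,2.57566) → ×s → (-9.60637,5.20283) → (-9.61,5.20)
v5: (-4,2.5) → rotate → (-2.12351,-4.21197) → ×s → (-4.28948,-8.50819) → (-4.29,-8.51)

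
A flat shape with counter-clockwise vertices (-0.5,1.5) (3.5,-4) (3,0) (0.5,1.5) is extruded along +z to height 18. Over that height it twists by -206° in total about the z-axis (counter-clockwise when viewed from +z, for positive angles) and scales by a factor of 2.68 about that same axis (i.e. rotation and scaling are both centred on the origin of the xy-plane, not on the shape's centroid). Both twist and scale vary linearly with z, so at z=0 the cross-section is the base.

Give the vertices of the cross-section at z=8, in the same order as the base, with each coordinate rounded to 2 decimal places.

t = z/height = 8/18 = 0.444444
s = 1 + (scale-1)·z/height = 1 + (2.68-1)·8/18 = 1.746667
θ = twist·z/height = -206°·8/18 = -91.5556° = -1.597946 rad
cos θ = -0.027146, sin θ = -0.999631 (intermediates below are computed at full precision and shown rounded to 5 d.p.)
v1: (-0.5,1.5) → rotate → (1.51302,0.45910) → ×s → (2.64274,0.80189) → (2.64,0.80)
v2: (3.5,-4) → rotate → (-4.09354,-3.39013) → ×s → (-7.15005,-5.92142) → (-7.15,-5.92)
v3: (3,0) → rotate → (-0.08144,-2.99889) → ×s → (-0.14225,-5.23807) → (-0.14,-5.24)
v4: (0.5,1.5) → rotate → (1.48587,-0.54054) → ×s → (2.59533,-0.94413) → (2.60,-0.94)

Cross-section at z=8: (2.64,0.80) (-7.15,-5.92) (-0.14,-5.24) (2.60,-0.94)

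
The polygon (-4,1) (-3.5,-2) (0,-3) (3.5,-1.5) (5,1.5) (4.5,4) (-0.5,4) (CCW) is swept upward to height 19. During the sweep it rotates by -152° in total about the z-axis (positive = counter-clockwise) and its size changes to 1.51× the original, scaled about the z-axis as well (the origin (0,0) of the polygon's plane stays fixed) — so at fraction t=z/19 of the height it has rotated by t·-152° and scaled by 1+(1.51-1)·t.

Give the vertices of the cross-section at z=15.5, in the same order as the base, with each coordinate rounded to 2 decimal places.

Cross-section at z=15.5: (4.34,3.90) (0.42,5.69) (-3.52,2.38) (-4.53,-2.92) (-2.20,-7.06) (1.13,-8.45) (5.09,-2.58)

t = z/height = 15.5/19 = 0.815789
s = 1 + (scale-1)·z/height = 1 + (1.51-1)·15.5/19 = 1.416053
θ = twist·z/height = -152°·15.5/19 = -124.0000° = -2.164208 rad
cos θ = -0.559193, sin θ = -0.829038 (intermediates below are computed at full precision and shown rounded to 5 d.p.)
v1: (-4,1) → rotate → (3.06581,2.75696) → ×s → (4.34135,3.90400) → (4.34,3.90)
v2: (-3.5,-2) → rotate → (0.29910,4.02002) → ×s → (0.42354,5.69256) → (0.42,5.69)
v3: (0,-3) → rotate → (-2.48711,1.67758) → ×s → (-3.52188,2.37554) → (-3.52,2.38)
v4: (3.5,-1.5) → rotate → (-3.20073,-2.06284) → ×s → (-4.53240,-2.92109) → (-4.53,-2.92)
v5: (5,1.5) → rotate → (-1.55241,-4.98398) → ×s → (-2.19829,-7.05757) → (-2.20,-7.06)
v6: (4.5,4) → rotate → (0.79978,-5.96744) → ×s → (1.13253,-8.45021) → (1.13,-8.45)
v7: (-0.5,4) → rotate → (3.59575,-1.82225) → ×s → (5.09177,-2.58041) → (5.09,-2.58)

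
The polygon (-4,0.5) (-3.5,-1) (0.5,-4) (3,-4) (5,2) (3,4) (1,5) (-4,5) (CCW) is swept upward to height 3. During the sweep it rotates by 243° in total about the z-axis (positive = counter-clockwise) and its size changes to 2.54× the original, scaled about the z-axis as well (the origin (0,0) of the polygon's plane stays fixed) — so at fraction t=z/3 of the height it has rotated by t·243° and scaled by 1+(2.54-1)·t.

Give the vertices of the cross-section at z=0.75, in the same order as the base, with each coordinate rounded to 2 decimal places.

t = z/height = 0.75/3 = 0.25
s = 1 + (scale-1)·z/height = 1 + (2.54-1)·0.75/3 = 1.385000
θ = twist·z/height = 243°·0.75/3 = 60.7500° = 1.060288 rad
cos θ = 0.488621, sin θ = 0.872496 (intermediates below are computed at full precision and shown rounded to 5 d.p.)
v1: (-4,0.5) → rotate → (-2.39073,-3.24567) → ×s → (-3.31117,-4.49526) → (-3.31,-4.50)
v2: (-3.5,-1) → rotate → (-0.83768,-3.54236) → ×s → (-1.16018,-4.90616) → (-1.16,-4.91)
v3: (0.5,-4) → rotate → (3.73429,-1.51824) → ×s → (5.17200,-2.10276) → (5.17,-2.10)
v4: (3,-4) → rotate → (4.95585,0.66300) → ×s → (6.86385,0.91826) → (6.86,0.92)
v5: (5,2) → rotate → (0.69811,5.33972) → ×s → (0.96689,7.39552) → (0.97,7.40)
v6: (3,4) → rotate → (-2.02412,4.57197) → ×s → (-2.80341,6.33218) → (-2.80,6.33)
v7: (1,5) → rotate → (-3.87386,3.31560) → ×s → (-5.36529,4.59211) → (-5.37,4.59)
v8: (-4,5) → rotate → (-6.31697,-1.04688) → ×s → (-8.74900,-1.44993) → (-8.75,-1.45)

Cross-section at z=0.75: (-3.31,-4.50) (-1.16,-4.91) (5.17,-2.10) (6.86,0.92) (0.97,7.40) (-2.80,6.33) (-5.37,4.59) (-8.75,-1.45)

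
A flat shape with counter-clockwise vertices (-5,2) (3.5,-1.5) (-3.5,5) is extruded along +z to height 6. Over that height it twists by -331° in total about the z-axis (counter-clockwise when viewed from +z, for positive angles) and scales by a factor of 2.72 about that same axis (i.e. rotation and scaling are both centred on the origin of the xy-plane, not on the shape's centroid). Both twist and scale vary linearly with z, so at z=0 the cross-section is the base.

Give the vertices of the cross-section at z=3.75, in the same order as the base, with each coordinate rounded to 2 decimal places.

Cross-section at z=3.75: (7.38,-8.39) (-5.07,6.06) (1.79,-12.54)

t = z/height = 3.75/6 = 0.625
s = 1 + (scale-1)·z/height = 1 + (2.72-1)·3.75/6 = 2.075000
θ = twist·z/height = -331°·3.75/6 = -206.8750° = -3.610650 rad
cos θ = -0.891995, sin θ = 0.452046 (intermediates below are computed at full precision and shown rounded to 5 d.p.)
v1: (-5,2) → rotate → (3.55588,-4.04422) → ×s → (7.37846,-8.39175) → (7.38,-8.39)
v2: (3.5,-1.5) → rotate → (-2.44391,2.92015) → ×s → (-5.07112,6.05931) → (-5.07,6.06)
v3: (-3.5,5) → rotate → (0.86175,-6.04213) → ×s → (1.78814,-12.53743) → (1.79,-12.54)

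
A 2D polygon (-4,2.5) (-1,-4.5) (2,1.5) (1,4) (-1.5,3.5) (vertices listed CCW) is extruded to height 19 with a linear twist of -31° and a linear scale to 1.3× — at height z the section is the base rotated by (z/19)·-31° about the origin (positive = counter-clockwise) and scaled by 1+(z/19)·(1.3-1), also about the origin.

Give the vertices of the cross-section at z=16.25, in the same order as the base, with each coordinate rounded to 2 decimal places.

Cross-section at z=16.25: (-3.10,5.05) (-3.65,-4.50) (3.09,0.56) (3.37,3.94) (0.28,4.78)

t = z/height = 16.25/19 = 0.855263
s = 1 + (scale-1)·z/height = 1 + (1.3-1)·16.25/19 = 1.256579
θ = twist·z/height = -31°·16.25/19 = -26.5132° = -0.462742 rad
cos θ = 0.894832, sin θ = -0.446403 (intermediates below are computed at full precision and shown rounded to 5 d.p.)
v1: (-4,2.5) → rotate → (-2.46332,4.02269) → ×s → (-3.09536,5.05483) → (-3.10,5.05)
v2: (-1,-4.5) → rotate → (-2.90365,-3.58034) → ×s → (-3.64866,-4.49898) → (-3.65,-4.50)
v3: (2,1.5) → rotate → (2.45927,0.44944) → ×s → (3.09027,0.56476) → (3.09,0.56)
v4: (1,4) → rotate → (2.68045,3.13292) → ×s → (3.36819,3.93677) → (3.37,3.94)
v5: (-1.5,3.5) → rotate → (0.22016,3.80152) → ×s → (0.27665,4.77691) → (0.28,4.78)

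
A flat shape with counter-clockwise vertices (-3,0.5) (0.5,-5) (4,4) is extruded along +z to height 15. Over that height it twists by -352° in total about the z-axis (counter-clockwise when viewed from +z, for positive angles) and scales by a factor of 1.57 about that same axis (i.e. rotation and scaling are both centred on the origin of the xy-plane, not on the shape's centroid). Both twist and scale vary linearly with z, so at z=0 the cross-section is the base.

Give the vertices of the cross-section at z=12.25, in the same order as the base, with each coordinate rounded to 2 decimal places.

t = z/height = 12.25/15 = 0.816667
s = 1 + (scale-1)·z/height = 1 + (1.57-1)·12.25/15 = 1.465500
θ = twist·z/height = -352°·12.25/15 = -287.4667° = -5.017240 rad
cos θ = 0.300151, sin θ = 0.953892 (intermediates below are computed at full precision and shown rounded to 5 d.p.)
v1: (-3,0.5) → rotate → (-1.37740,-2.71160) → ×s → (-2.01858,-3.97385) → (-2.02,-3.97)
v2: (0.5,-5) → rotate → (4.91953,-1.02381) → ×s → (7.20958,-1.50039) → (7.21,-1.50)
v3: (4,4) → rotate → (-2.61496,5.01617) → ×s → (-3.83223,7.35120) → (-3.83,7.35)

Cross-section at z=12.25: (-2.02,-3.97) (7.21,-1.50) (-3.83,7.35)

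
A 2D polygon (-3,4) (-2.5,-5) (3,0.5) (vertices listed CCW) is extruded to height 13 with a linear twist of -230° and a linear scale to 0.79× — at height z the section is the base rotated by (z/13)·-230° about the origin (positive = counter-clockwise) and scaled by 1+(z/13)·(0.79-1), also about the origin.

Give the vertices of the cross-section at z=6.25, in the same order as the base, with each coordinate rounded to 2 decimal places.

Cross-section at z=6.25: (4.31,1.26) (-3.42,3.68) (-0.53,-2.68)

t = z/height = 6.25/13 = 0.480769
s = 1 + (scale-1)·z/height = 1 + (0.79-1)·6.25/13 = 0.899038
θ = twist·z/height = -230°·6.25/13 = -110.5769° = -1.929931 rad
cos θ = -0.351465, sin θ = -0.936201 (intermediates below are computed at full precision and shown rounded to 5 d.p.)
v1: (-3,4) → rotate → (4.79920,1.40275) → ×s → (4.31466,1.26112) → (4.31,1.26)
v2: (-2.5,-5) → rotate → (-3.80234,4.09783) → ×s → (-3.41845,3.68410) → (-3.42,3.68)
v3: (3,0.5) → rotate → (-0.58629,-2.98434) → ×s → (-0.52710,-2.68303) → (-0.53,-2.68)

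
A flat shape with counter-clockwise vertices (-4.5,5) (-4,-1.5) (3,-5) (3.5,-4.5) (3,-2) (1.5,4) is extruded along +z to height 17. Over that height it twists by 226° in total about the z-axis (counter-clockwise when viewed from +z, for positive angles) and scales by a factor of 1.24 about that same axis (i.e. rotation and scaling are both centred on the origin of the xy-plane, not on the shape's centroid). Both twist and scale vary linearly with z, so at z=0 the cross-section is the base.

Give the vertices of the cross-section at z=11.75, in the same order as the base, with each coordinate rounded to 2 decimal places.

t = z/height = 11.75/17 = 0.691176
s = 1 + (scale-1)·z/height = 1 + (1.24-1)·11.75/17 = 1.165882
θ = twist·z/height = 226°·11.75/17 = 156.2059° = 2.726307 rad
cos θ = -0.915001, sin θ = 0.403451 (intermediates below are computed at full precision and shown rounded to 5 d.p.)
v1: (-4.5,5) → rotate → (2.10025,-6.39054) → ×s → (2.44864,-7.45061) → (2.45,-7.45)
v2: (-4,-1.5) → rotate → (4.26518,-0.24130) → ×s → (4.97270,-0.28133) → (4.97,-0.28)
v3: (3,-5) → rotate → (-0.72775,5.78536) → ×s → (-0.84847,6.74505) → (-0.85,6.75)
v4: (3.5,-4.5) → rotate → (-1.38697,5.52958) → ×s → (-1.61705,6.44685) → (-1.62,6.45)
v5: (3,-2) → rotate → (-1.93810,3.04036) → ×s → (-2.25960,3.54470) → (-2.26,3.54)
v6: (1.5,4) → rotate → (-2.98631,-3.05483) → ×s → (-3.48168,-3.56157) → (-3.48,-3.56)

Cross-section at z=11.75: (2.45,-7.45) (4.97,-0.28) (-0.85,6.75) (-1.62,6.45) (-2.26,3.54) (-3.48,-3.56)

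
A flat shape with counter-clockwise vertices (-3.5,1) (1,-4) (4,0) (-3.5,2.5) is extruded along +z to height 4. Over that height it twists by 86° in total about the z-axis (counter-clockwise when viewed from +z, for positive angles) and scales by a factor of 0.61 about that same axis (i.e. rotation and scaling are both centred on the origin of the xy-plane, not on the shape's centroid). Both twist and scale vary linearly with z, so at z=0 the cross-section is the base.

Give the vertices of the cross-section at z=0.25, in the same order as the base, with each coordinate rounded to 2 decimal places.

Cross-section at z=0.25: (-3.49,0.65) (1.34,-3.79) (3.89,0.37) (-3.63,2.11)

t = z/height = 0.25/4 = 0.0625
s = 1 + (scale-1)·z/height = 1 + (0.61-1)·0.25/4 = 0.975625
θ = twist·z/height = 86°·0.25/4 = 5.3750° = 0.093811 rad
cos θ = 0.995603, sin θ = 0.093674 (intermediates below are computed at full precision and shown rounded to 5 d.p.)
v1: (-3.5,1) → rotate → (-3.57828,0.66774) → ×s → (-3.49106,0.65147) → (-3.49,0.65)
v2: (1,-4) → rotate → (1.37030,-3.88874) → ×s → (1.33690,-3.79395) → (1.34,-3.79)
v3: (4,0) → rotate → (3.98241,0.37470) → ×s → (3.88534,0.36556) → (3.89,0.37)
v4: (-3.5,2.5) → rotate → (-3.71880,2.16115) → ×s → (-3.62815,2.10847) → (-3.63,2.11)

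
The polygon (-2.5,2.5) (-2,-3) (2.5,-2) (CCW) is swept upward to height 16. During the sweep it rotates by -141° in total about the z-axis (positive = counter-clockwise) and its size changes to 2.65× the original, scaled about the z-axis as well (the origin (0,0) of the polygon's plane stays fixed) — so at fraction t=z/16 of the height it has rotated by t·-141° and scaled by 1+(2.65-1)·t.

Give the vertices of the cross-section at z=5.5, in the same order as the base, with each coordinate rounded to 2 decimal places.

Cross-section at z=5.5: (0.34,5.53) (-5.60,-0.77) (0.25,-5.01)

t = z/height = 5.5/16 = 0.34375
s = 1 + (scale-1)·z/height = 1 + (2.65-1)·5.5/16 = 1.567188
θ = twist·z/height = -141°·5.5/16 = -48.4688° = -0.845939 rad
cos θ = 0.663028, sin θ = -0.748594 (intermediates below are computed at full precision and shown rounded to 5 d.p.)
v1: (-2.5,2.5) → rotate → (0.21391,3.52906) → ×s → (0.33524,5.53069) → (0.34,5.53)
v2: (-2,-3) → rotate → (-3.57184,-0.49190) → ×s → (-5.59774,-0.77089) → (-5.60,-0.77)
v3: (2.5,-2) → rotate → (0.16038,-3.19754) → ×s → (0.25135,-5.01115) → (0.25,-5.01)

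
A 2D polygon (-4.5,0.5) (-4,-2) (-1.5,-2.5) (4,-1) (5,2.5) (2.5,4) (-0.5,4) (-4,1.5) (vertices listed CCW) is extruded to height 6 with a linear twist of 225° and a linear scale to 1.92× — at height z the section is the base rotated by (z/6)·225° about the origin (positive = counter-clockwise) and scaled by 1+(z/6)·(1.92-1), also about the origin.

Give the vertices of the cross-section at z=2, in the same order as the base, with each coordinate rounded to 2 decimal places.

Cross-section at z=2: (-2.15,-5.51) (1.17,-5.72) (2.65,-2.74) (2.61,4.71) (-1.46,7.16) (-4.20,4.51) (-5.22,0.72) (-3.25,-4.54)

t = z/height = 2/6 = 0.333333
s = 1 + (scale-1)·z/height = 1 + (1.92-1)·2/6 = 1.306667
θ = twist·z/height = 225°·2/6 = 75.0000° = 1.308997 rad
cos θ = 0.258819, sin θ = 0.965926 (intermediates below are computed at full precision and shown rounded to 5 d.p.)
v1: (-4.5,0.5) → rotate → (-1.64765,-4.21726) → ×s → (-2.15293,-5.51055) → (-2.15,-5.51)
v2: (-4,-2) → rotate → (0.89658,-4.38134) → ×s → (1.17153,-5.72495) → (1.17,-5.72)
v3: (-1.5,-2.5) → rotate → (2.02659,-2.09594) → ×s → (2.64807,-2.73869) → (2.65,-2.74)
v4: (4,-1) → rotate → (2.00120,3.60488) → ×s → (2.61490,4.71038) → (2.61,4.71)
v5: (5,2.5) → rotate → (-1.12072,5.47668) → ×s → (-1.46441,7.15619) → (-1.46,7.16)
v6: (2.5,4) → rotate → (-3.21666,3.45009) → ×s → (-4.20310,4.50812) → (-4.20,4.51)
v7: (-0.5,4) → rotate → (-3.99311,0.55231) → ×s → (-5.21767,0.72169) → (-5.22,0.72)
v8: (-4,1.5) → rotate → (-2.48416,-3.47547) → ×s → (-3.24598,-4.54129) → (-3.25,-4.54)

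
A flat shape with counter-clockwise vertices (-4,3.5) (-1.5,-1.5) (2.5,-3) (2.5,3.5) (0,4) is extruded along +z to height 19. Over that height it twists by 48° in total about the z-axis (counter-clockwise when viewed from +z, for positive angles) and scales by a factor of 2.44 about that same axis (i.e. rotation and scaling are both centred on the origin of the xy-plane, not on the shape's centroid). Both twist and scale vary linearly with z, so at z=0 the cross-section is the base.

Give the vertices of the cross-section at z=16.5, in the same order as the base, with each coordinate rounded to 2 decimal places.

t = z/height = 16.5/19 = 0.868421
s = 1 + (scale-1)·z/height = 1 + (2.44-1)·16.5/19 = 2.250526
θ = twist·z/height = 48°·16.5/19 = 41.6842° = 0.727527 rad
cos θ = 0.746821, sin θ = 0.665025 (intermediates below are computed at full precision and shown rounded to 5 d.p.)
v1: (-4,3.5) → rotate → (-5.31487,-0.04622) → ×s → (-11.96126,-0.10403) → (-11.96,-0.10)
v2: (-1.5,-1.5) → rotate → (-0.12270,-2.11777) → ×s → (-0.27613,-4.76610) → (-0.28,-4.77)
v3: (2.5,-3) → rotate → (3.86213,-0.57790) → ×s → (8.69182,-1.30059) → (8.69,-1.30)
v4: (2.5,3.5) → rotate → (-0.46053,4.27644) → ×s → (-1.03644,9.62423) → (-1.04,9.62)
v5: (0,4) → rotate → (-2.66010,2.98729) → ×s → (-5.98662,6.72297) → (-5.99,6.72)

Cross-section at z=16.5: (-11.96,-0.10) (-0.28,-4.77) (8.69,-1.30) (-1.04,9.62) (-5.99,6.72)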